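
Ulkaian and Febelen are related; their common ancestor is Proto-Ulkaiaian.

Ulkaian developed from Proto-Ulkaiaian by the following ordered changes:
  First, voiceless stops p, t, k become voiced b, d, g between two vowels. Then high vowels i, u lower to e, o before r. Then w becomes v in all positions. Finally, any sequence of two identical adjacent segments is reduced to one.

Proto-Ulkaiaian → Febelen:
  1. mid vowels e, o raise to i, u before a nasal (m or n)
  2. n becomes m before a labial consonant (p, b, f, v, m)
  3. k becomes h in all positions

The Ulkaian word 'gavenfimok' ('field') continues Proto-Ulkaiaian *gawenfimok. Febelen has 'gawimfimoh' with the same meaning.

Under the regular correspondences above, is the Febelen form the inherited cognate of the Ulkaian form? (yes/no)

Derive the expected Febelen reflex of *gawenfimok:
Febelen: *gawenfimok > gawinfimok > gawimfimok > gawimfimoh  (by pre-nasal raising, nasal place assimilation, unconditioned shift)
Febelen 'gawimfimoh' matches the regular reflex exactly, so the pair is cognate.

yes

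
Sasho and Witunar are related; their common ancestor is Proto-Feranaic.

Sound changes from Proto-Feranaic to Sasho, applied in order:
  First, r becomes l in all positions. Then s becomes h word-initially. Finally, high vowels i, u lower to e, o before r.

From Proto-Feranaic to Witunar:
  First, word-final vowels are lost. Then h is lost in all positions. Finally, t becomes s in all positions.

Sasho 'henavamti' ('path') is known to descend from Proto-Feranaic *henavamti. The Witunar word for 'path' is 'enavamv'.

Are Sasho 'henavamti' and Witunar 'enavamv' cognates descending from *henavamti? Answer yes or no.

no

Derive the expected Witunar reflex of *henavamti:
Witunar: *henavamti
  henavamti → henavamt   [apocope]
  henavamt → enavamt   [h-loss]
  enavamt → enavams   [unconditioned shift]
  giving Witunar enavams.
The regular Witunar reflex would be 'enavams', but the attested form is 'enavamv'. The correspondence is irregular, so they are not cognates (the Witunar form has a different source).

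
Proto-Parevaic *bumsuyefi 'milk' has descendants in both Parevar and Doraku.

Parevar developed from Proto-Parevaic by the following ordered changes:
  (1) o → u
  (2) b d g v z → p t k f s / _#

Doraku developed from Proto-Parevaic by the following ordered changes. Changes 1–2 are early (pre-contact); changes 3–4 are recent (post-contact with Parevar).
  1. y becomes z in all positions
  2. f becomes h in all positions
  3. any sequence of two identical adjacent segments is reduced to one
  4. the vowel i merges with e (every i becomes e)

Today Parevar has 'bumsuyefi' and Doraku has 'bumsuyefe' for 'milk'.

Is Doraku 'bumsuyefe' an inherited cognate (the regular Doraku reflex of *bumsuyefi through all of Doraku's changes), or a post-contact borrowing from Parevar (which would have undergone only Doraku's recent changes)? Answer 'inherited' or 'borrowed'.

If inherited, *bumsuyefi would pass through all of Doraku's changes:
Doraku: start from *bumsuyefi.
  rule 1 (unconditioned shift): bumsuyefi → bumsuzefi
  rule 2 (unconditioned shift): bumsuzefi → bumsuzehi
  rule 3: no change — bumsuzehi
  rule 4 (vowel merger): bumsuzehi → bumsuzehe
  ⇒ Doraku bumsuzehe
If borrowed from Parevar 'bumsuyefi' after the early changes, it would undergo only the recent ones:
  rule 3 (degemination): no change (bumsuyefi)
  rule 4 (vowel merger): bumsuyefi → bumsuyefe
  ⇒ as a loan: bumsuyefe
Doraku 'bumsuyefe' matches the loan outcome 'bumsuyefe', not the inherited 'bumsuzehe' — it skipped the early Doraku changes, so it was borrowed from Parevar.

borrowed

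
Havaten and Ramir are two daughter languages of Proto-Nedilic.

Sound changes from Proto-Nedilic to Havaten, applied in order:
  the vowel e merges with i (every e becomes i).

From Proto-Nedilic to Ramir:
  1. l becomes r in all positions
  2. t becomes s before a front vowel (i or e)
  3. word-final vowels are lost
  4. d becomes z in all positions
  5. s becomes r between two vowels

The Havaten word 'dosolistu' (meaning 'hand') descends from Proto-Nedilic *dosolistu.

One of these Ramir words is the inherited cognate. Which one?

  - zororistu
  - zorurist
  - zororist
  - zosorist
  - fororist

Ramir: *dosolistu > dosoristu > dosorist > zosorist > zororist  (by unconditioned shift, apocope, unconditioned shift, rhotacism)
Among the options, 'zororist' alone shows every Ramir change applied in order.

zororist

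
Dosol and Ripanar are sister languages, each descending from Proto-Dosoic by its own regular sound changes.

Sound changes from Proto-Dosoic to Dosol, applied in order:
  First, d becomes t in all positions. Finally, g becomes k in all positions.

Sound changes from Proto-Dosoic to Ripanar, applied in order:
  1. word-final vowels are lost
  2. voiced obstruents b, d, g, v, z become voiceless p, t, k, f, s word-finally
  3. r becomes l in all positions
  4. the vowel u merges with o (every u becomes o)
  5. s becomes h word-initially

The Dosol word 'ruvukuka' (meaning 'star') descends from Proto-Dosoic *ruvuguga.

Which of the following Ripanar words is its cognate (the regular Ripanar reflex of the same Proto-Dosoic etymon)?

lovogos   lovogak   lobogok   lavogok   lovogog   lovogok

lovogok

Ripanar: *ruvuguga > ruvugug > ruvuguk > luvuguk > lovogok  (by apocope, final devoicing, unconditioned shift, vowel merger)
The other candidates each miss or misapply at least one Ripanar change.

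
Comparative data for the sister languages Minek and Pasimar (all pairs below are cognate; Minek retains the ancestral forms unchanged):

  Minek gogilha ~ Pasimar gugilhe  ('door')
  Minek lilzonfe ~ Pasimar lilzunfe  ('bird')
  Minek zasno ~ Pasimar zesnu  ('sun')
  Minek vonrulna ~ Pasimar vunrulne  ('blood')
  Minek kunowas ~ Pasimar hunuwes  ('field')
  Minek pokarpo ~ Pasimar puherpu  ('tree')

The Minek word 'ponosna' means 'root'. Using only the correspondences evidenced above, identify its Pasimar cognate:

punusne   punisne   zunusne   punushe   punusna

lilzonfe ~ lilzunfe, vonrulna ~ vunrulne — Minek o corresponds to Pasimar u after a consonant, before a nasal.
gogilha ~ gugilhe, kunowas ~ hunuwes — Minek o corresponds to Pasimar u after a consonant, before a consonant other than r, m, n, p, b, f, v.
gogilha ~ gugilhe, vonrulna ~ vunrulne — Minek a corresponds to Pasimar e word-finally.
Applying these to Minek 'ponosna':
  ponosna → punosna   (o→u after a consonant, before a nasal)
  punosna → punusna   (o→u after a consonant, before a consonant other than r, m, n, p, b, f, v)
  punusna → punusne   (a→e word-finally)
So the Pasimar cognate is 'punusne'.

punusne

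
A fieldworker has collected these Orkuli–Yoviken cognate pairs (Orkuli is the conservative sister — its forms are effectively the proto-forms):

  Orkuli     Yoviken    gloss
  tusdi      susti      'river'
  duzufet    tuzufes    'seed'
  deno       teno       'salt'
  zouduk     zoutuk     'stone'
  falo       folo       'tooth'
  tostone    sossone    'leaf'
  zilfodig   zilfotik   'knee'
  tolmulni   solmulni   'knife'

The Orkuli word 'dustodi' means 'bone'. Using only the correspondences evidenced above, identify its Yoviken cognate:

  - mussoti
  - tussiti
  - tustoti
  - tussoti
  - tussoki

duzufet ~ tuzufes — Orkuli d corresponds to Yoviken t word-initially before a back vowel.
tostone ~ sossone — Orkuli t corresponds to Yoviken s after a consonant, before a back vowel.
zilfodig ~ zilfotik — Orkuli d corresponds to Yoviken t between vowels (before a front vowel).
Applying these to Orkuli 'dustodi':
  dustodi → tustodi   (d→t word-initially before a back vowel)
  tustodi → tussodi   (t→s after a consonant, before a back vowel)
  tussodi → tussoti   (d→t between vowels (before a front vowel))
So the Yoviken cognate is 'tussoti'.

tussoti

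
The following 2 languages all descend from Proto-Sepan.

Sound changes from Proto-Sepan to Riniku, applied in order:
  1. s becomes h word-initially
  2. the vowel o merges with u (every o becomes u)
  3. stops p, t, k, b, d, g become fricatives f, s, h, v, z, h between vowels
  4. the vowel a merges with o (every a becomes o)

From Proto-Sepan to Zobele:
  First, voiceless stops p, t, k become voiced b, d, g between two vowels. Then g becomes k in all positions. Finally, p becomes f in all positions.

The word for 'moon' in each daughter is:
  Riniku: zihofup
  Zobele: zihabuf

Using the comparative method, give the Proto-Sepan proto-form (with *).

Position 4: Riniku has o, Zobele has a. Zobele preserves a here (none of its changes turn any other segment into a), so the proto-segment is *a.
Position 5: Riniku has f, Zobele has b. Taking the neighbouring segments as reconstructed: Riniku f could go back to *p or *f; Zobele b could go back to *p or *b — the one source consistent with every daughter is *p.
Verify the candidate proto-form against each daughter:
Riniku: *zihapup
  zihapup (rule 1 does not apply)
  zihapup (rule 2 does not apply)
  zihapup → zihafup   [intervocalic lenition]
  zihafup → zihofup   [vowel merger]
  giving Riniku zihofup.
Zobele: start from *zihapup.
  rule 1 (intervocalic voicing): zihapup → zihabup
  rule 2: no change — zihabup
  rule 3 (unconditioned shift): zihabup → zihabuf
  ⇒ Zobele zihabuf
Only *zihapup yields all of Riniku zihofup, Zobele zihabuf.

*zihapup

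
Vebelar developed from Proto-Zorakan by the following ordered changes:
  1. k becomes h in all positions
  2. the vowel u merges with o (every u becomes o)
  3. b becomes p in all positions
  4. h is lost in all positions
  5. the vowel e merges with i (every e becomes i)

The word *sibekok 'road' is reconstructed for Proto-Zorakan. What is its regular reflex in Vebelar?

Vebelar: *sibekok > sibehoh > sipehoh > sipeo > sipio  (by unconditioned shift, unconditioned shift, h-loss, vowel merger)

sipio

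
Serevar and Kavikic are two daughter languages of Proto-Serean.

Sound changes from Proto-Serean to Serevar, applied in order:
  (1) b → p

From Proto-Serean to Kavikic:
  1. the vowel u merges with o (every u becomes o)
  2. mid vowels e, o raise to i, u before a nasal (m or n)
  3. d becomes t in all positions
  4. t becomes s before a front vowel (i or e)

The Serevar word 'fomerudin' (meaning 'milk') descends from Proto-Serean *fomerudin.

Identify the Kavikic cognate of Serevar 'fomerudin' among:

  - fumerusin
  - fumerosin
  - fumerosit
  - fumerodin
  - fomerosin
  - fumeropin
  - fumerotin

fumerosin

Kavikic: start from *fomerudin.
  rule 1 (vowel merger): fomerudin → fomerodin
  rule 2 (pre-nasal raising): fomerodin → fumerodin
  rule 3 (unconditioned shift): fumerodin → fumerotin
  rule 4 (palatalisation): fumerotin → fumerosin
  ⇒ Kavikic fumerosin
The other candidates each miss or misapply at least one Kavikic change.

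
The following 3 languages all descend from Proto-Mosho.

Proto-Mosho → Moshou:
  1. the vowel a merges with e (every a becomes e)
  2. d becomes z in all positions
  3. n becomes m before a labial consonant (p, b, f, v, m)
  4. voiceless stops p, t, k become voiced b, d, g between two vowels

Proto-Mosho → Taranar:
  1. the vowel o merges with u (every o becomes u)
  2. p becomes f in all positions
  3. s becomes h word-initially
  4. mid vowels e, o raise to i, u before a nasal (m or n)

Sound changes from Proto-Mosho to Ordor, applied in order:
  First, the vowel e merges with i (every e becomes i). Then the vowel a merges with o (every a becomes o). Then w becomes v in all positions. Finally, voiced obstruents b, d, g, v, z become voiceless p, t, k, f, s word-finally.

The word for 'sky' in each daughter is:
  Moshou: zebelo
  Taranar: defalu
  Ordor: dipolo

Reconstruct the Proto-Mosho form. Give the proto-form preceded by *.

*depalo

Position 6: Moshou has o, Taranar has u, Ordor has o. Moshou preserves o here (none of its changes turn any other segment into o), so the proto-segment is *o.
Position 4: Moshou has e, Taranar has a, Ordor has o. Taranar preserves a here (none of its changes turn any other segment into a), so the proto-segment is *a.
Verify the candidate proto-form against each daughter:
Moshou: *depalo > depelo > zepelo > zebelo  (by vowel merger, unconditioned shift, intervocalic voicing)
Taranar: *depalo
  depalo → depalu   [vowel merger]
  depalu → defalu   [unconditioned shift]
  defalu (rule 3 does not apply)
  defalu (rule 4 does not apply)
  giving Taranar defalu.
Ordor: start from *depalo.
  rule 1 (vowel merger): depalo → dipalo
  rule 2 (vowel merger): dipalo → dipolo
  rule 3: no change — dipolo
  rule 4: no change — dipolo
  ⇒ Ordor dipolo
Only *depalo yields all of Moshou zebelo, Taranar defalu, Ordor dipolo.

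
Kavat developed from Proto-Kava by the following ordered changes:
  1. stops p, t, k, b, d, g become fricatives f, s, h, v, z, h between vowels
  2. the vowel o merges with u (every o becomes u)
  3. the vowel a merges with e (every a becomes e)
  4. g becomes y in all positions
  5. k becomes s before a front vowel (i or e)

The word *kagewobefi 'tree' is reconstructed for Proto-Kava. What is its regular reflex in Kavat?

Kavat: start from *kagewobefi.
  rule 1 (intervocalic lenition): kagewobefi → kahewovefi
  rule 2 (vowel merger): kahewovefi → kahewuvefi
  rule 3 (vowel merger): kahewuvefi → kehewuvefi
  rule 4: no change — kehewuvefi
  rule 5 (palatalisation): kehewuvefi → sehewuvefi
  ⇒ Kavat sehewuvefi

sehewuvefi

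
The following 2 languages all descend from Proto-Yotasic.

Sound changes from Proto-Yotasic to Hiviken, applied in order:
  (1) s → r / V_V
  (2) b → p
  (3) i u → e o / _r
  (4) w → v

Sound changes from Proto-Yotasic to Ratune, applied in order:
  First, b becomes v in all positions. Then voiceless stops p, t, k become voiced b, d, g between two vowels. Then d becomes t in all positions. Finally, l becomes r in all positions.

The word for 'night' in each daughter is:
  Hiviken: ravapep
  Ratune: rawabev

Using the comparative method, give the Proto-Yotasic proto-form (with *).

*rawapeb

Position 3: Hiviken has v, Ratune has w. Ratune preserves w here (none of its changes turn any other segment into w), so the proto-segment is *w.
Position 5: Hiviken has p, Ratune has b. In Ratune, b can only continue *p, so the proto-segment is *p.
Position 7: Hiviken has p, Ratune has v. Taking the neighbouring segments as reconstructed: Hiviken p could go back to *p or *b; Ratune v could go back to *b or *v — the one source consistent with every daughter is *b.
The remaining positions agree across the daughters. Check the candidate against every language:
Hiviken: *rawapeb > rawapep > ravapep  (by unconditioned shift, unconditioned shift)
Ratune: *rawapeb
  rawapeb → rawapev   [unconditioned shift]
  rawapev → rawabev   [intervocalic voicing]
  rawabev (rule 3 does not apply)
  rawabev (rule 4 does not apply)
  giving Ratune rawabev.
No other proto-form is consistent with every reflex, so the reconstruction is *rawapeb.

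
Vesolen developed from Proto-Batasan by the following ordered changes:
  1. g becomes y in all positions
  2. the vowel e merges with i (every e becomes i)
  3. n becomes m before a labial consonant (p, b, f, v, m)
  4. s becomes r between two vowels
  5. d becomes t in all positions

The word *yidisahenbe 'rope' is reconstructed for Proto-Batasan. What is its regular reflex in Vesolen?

Vesolen: *yidisahenbe > yidisahinbi > yidisahimbi > yidirahimbi > yitirahimbi  (by vowel merger, nasal place assimilation, rhotacism, unconditioned shift)

yitirahimbi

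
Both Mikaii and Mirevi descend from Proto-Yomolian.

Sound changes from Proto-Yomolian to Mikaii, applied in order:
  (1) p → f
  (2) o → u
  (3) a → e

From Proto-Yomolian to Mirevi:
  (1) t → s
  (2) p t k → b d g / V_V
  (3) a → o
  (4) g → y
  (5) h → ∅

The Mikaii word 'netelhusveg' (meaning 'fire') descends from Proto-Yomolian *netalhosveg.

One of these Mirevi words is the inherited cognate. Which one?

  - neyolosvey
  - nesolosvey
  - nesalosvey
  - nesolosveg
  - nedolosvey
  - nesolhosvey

nesolosvey

Mirevi: start from *netalhosveg.
  rule 1 (unconditioned shift): netalhosveg → nesalhosveg
  rule 2: no change — nesalhosveg
  rule 3 (vowel merger): nesalhosveg → nesolhosveg
  rule 4 (unconditioned shift): nesolhosveg → nesolhosvey
  rule 5 (h-loss): nesolhosvey → nesolosvey
  ⇒ Mirevi nesolosvey
Among the options, 'nesolosvey' alone shows every Mirevi change applied in order.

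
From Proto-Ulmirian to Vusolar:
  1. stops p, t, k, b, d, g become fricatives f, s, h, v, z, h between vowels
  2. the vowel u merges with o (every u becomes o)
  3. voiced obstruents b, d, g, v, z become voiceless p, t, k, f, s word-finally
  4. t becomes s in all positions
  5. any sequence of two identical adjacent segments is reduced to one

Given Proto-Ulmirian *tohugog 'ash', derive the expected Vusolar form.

Vusolar: *tohugog > tohuhog > tohohog > tohohok > sohohok  (by intervocalic lenition, vowel merger, final devoicing, unconditioned shift)

sohohok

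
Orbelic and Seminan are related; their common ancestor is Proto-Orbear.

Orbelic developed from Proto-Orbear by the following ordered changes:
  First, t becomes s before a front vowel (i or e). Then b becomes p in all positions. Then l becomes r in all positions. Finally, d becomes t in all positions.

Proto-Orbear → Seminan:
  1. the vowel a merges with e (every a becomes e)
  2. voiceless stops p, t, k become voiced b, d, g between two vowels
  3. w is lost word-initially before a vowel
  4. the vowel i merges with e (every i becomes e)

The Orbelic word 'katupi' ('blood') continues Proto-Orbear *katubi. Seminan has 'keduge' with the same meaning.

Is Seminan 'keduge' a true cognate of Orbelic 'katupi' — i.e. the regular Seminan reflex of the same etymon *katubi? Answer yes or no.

Derive the expected Seminan reflex of *katubi:
Seminan: start from *katubi.
  rule 1 (vowel merger): katubi → ketubi
  rule 2 (intervocalic voicing): ketubi → kedubi
  rule 3: no change — kedubi
  rule 4 (vowel merger): kedubi → kedube
  ⇒ Seminan kedube
The regular Seminan reflex would be 'kedube', but the attested form is 'keduge'. The correspondence is irregular, so they are not cognates (the Seminan form has a different source).

no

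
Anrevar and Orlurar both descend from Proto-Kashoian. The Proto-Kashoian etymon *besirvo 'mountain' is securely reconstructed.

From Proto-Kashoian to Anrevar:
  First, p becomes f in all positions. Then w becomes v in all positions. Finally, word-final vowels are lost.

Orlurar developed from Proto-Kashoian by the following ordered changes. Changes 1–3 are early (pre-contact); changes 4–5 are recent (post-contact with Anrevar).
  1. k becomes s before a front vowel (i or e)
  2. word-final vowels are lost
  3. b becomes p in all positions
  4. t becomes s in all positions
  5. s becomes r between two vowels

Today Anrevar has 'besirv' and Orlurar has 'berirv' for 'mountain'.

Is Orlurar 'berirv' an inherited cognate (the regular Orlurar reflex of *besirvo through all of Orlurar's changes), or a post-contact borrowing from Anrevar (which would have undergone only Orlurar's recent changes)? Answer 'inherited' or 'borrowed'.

If inherited, *besirvo would pass through all of Orlurar's changes:
Orlurar: start from *besirvo.
  rule 1: no change — besirvo
  rule 2 (apocope): besirvo → besirv
  rule 3 (unconditioned shift): besirv → pesirv
  rule 4: no change — pesirv
  rule 5 (rhotacism): pesirv → perirv
  ⇒ Orlurar perirv
If borrowed from Anrevar 'besirv' after the early changes, it would undergo only the recent ones:
  rule 4 (unconditioned shift): no change (besirv)
  rule 5 (rhotacism): besirv → berirv
  ⇒ as a loan: berirv
Orlurar 'berirv' matches the loan outcome 'berirv', not the inherited 'perirv' — it skipped the early Orlurar changes, so it was borrowed from Anrevar.

borrowed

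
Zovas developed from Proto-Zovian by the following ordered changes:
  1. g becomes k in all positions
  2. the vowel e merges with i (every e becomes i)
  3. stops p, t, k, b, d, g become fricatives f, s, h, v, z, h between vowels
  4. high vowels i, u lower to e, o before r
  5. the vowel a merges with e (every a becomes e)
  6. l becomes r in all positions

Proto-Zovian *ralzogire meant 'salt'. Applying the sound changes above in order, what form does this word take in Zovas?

Zovas: start from *ralzogire.
  rule 1 (unconditioned shift): ralzogire → ralzokire
  rule 2 (vowel merger): ralzokire → ralzokiri
  rule 3 (intervocalic lenition): ralzokiri → ralzohiri
  rule 4 (pre-rhotic lowering): ralzohiri → ralzoheri
  rule 5 (vowel merger): ralzoheri → relzoheri
  rule 6 (unconditioned shift): relzoheri → rerzoheri
  ⇒ Zovas rerzoheri

rerzoheri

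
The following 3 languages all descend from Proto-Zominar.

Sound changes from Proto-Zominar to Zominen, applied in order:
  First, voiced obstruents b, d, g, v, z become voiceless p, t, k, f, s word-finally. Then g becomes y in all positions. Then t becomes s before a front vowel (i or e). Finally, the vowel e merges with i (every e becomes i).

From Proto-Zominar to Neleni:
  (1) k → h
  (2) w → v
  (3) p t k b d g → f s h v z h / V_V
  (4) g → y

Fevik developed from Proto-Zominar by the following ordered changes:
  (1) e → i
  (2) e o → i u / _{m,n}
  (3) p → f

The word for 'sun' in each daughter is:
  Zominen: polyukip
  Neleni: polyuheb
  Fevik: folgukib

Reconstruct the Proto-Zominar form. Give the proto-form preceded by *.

Position 6: Zominen has k, Neleni has h, Fevik has k. Fevik preserves k here (none of its changes turn any other segment into k), so the proto-segment is *k.
Position 4: Zominen has y, Neleni has y, Fevik has g. Fevik preserves g here (none of its changes turn any other segment into g), so the proto-segment is *g.
This points to *polgukeb. Verify forward in each daughter:
Zominen: *polgukeb
  polgukeb → polgukep   [final devoicing]
  polgukep → polyukep   [unconditioned shift]
  polyukep (rule 3 does not apply)
  polyukep → polyukip   [vowel merger]
  giving Zominen polyukip.
Neleni: *polgukeb
  polgukeb → polguheb   [unconditioned shift]
  polguheb (rule 2 does not apply)
  polguheb (rule 3 does not apply)
  polguheb → polyuheb   [unconditioned shift]
  giving Neleni polyuheb.
Fevik: *polgukeb
  polgukeb → polgukib   [vowel merger]
  polgukib (rule 2 does not apply)
  polgukib → folgukib   [unconditioned shift]
  giving Fevik folgukib.
*polgukeb is the unique common source.

*polgukeb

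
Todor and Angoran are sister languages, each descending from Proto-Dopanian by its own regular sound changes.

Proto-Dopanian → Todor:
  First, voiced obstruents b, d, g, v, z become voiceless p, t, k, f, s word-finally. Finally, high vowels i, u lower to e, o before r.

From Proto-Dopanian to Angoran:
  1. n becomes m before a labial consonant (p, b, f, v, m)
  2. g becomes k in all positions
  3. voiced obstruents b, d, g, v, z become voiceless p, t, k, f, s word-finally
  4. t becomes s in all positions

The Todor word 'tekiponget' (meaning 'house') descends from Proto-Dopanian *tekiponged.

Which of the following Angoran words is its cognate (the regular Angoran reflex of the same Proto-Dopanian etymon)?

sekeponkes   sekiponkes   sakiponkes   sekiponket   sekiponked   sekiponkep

Angoran: *tekiponged
  tekiponged (rule 1 does not apply)
  tekiponged → tekiponked   [unconditioned shift]
  tekiponked → tekiponket   [final devoicing]
  tekiponket → sekiponkes   [unconditioned shift]
  giving Angoran sekiponkes.

sekiponkes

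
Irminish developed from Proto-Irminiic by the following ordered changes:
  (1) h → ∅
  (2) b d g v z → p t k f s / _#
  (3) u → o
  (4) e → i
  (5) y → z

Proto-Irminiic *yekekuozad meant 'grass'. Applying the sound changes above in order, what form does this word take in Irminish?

zikikoozat

Irminish: *yekekuozad > yekekuozat > yekekoozat > yikikoozat > zikikoozat  (by final devoicing, vowel merger, vowel merger, unconditioned shift)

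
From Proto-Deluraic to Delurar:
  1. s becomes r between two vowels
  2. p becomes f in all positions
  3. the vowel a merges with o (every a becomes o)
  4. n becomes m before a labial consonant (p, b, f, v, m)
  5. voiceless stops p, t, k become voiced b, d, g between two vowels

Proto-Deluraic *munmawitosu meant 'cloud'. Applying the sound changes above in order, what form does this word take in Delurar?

mummowidoru

Delurar: *munmawitosu
  munmawitosu → munmawitoru   [rhotacism]
  munmawitoru (rule 2 does not apply)
  munmawitoru → munmowitoru   [vowel merger]
  munmowitoru → mummowitoru   [nasal place assimilation]
  mummowitoru → mummowidoru   [intervocalic voicing]
  giving Delurar mummowidoru.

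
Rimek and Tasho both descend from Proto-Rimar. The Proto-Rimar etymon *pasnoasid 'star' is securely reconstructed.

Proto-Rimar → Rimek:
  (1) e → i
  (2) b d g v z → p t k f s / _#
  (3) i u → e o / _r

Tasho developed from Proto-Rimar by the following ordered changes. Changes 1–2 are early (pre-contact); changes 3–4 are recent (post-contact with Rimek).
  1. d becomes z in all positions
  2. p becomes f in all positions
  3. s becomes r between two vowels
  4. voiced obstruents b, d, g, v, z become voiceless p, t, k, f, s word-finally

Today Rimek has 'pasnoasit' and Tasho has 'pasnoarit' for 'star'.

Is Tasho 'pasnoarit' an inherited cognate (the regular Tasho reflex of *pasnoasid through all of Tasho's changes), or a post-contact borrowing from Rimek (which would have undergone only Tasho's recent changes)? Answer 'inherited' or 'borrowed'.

If inherited, *pasnoasid would pass through all of Tasho's changes:
Tasho: *pasnoasid
  pasnoasid → pasnoasiz   [unconditioned shift]
  pasnoasiz → fasnoasiz   [unconditioned shift]
  fasnoasiz → fasnoariz   [rhotacism]
  fasnoariz → fasnoaris   [final devoicing]
  giving Tasho fasnoaris.
If borrowed from Rimek 'pasnoasit' after the early changes, it would undergo only the recent ones:
  rule 3 (rhotacism): pasnoasit → pasnoarit
  rule 4 (final devoicing): no change (pasnoarit)
  ⇒ as a loan: pasnoarit
Tasho 'pasnoarit' matches the loan outcome 'pasnoarit', not the inherited 'fasnoaris' — it skipped the early Tasho changes, so it was borrowed from Rimek.

borrowed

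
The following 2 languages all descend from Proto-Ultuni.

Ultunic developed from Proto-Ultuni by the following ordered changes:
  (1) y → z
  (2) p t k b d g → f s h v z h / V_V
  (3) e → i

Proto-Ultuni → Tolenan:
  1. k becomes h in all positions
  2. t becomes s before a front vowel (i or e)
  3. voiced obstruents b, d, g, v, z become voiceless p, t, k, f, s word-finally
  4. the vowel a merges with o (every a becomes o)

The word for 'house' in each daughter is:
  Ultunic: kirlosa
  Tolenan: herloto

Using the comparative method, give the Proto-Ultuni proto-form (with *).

*kerlota

Position 2: Ultunic has i, Tolenan has e. Tolenan preserves e here (none of its changes turn any other segment into e), so the proto-segment is *e.
Position 7: Ultunic has a, Tolenan has o. Ultunic preserves a here (none of its changes turn any other segment into a), so the proto-segment is *a.
Position 1: Ultunic has k, Tolenan has h. Ultunic preserves k here (none of its changes turn any other segment into k), so the proto-segment is *k.
Verify the candidate proto-form against each daughter:
Ultunic: *kerlota > kerlosa > kirlosa  (by intervocalic lenition, vowel merger)
Tolenan: start from *kerlota.
  rule 1 (unconditioned shift): kerlota → herlota
  rule 2: no change — herlota
  rule 3: no change — herlota
  rule 4 (vowel merger): herlota → herloto
  ⇒ Tolenan herloto
*kerlota is the unique common source.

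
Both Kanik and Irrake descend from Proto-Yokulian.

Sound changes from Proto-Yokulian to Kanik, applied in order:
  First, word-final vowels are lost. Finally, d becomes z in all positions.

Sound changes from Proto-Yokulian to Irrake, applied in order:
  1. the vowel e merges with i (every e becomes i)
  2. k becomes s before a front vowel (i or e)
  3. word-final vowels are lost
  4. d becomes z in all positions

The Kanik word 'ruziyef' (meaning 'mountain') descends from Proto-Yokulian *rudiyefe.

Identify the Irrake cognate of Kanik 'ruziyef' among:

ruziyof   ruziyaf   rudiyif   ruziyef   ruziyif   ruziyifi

ruziyif

Irrake: *rudiyefe > rudiyifi > rudiyif > ruziyif  (by vowel merger, apocope, unconditioned shift)
Among the options, 'ruziyif' alone shows every Irrake change applied in order.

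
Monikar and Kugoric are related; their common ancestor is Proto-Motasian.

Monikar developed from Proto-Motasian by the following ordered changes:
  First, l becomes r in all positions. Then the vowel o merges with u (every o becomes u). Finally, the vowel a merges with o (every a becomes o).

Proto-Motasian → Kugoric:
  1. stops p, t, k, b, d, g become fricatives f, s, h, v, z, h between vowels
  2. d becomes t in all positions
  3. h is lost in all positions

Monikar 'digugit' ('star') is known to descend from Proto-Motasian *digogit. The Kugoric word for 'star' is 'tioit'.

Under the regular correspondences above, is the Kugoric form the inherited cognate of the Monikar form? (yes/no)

Derive the expected Kugoric reflex of *digogit:
Kugoric: start from *digogit.
  rule 1 (intervocalic lenition): digogit → dihohit
  rule 2 (unconditioned shift): dihohit → tihohit
  rule 3 (h-loss): tihohit → tioit
  ⇒ Kugoric tioit
Kugoric 'tioit' matches the regular reflex exactly, so the pair is cognate.

yes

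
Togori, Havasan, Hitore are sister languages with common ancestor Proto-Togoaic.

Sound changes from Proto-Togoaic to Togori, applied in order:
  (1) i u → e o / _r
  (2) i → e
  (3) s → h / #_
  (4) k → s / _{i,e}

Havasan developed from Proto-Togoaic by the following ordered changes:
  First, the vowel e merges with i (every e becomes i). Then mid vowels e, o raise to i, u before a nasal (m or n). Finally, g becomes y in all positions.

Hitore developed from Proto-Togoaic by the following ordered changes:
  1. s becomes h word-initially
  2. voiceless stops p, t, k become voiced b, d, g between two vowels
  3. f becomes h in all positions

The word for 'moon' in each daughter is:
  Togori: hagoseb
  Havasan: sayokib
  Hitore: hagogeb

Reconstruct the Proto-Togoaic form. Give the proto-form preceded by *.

Position 3: Togori has g, Havasan has y, Hitore has g. Togori preserves g here (none of its changes turn any other segment into g), so the proto-segment is *g.
Position 5: Togori has s, Havasan has k, Hitore has g. Havasan preserves k here (none of its changes turn any other segment into k), so the proto-segment is *k.
Position 6: Togori has e, Havasan has i, Hitore has e. Hitore preserves e here (none of its changes turn any other segment into e), so the proto-segment is *e.
Continuing position by position gives *sagokeb; check it forward:
Togori: *sagokeb > hagokeb > hagoseb  (by debuccalisation, palatalisation)
Havasan: start from *sagokeb.
  rule 1 (vowel merger): sagokeb → sagokib
  rule 2: no change — sagokib
  rule 3 (unconditioned shift): sagokib → sayokib
  ⇒ Havasan sayokib
Hitore: start from *sagokeb.
  rule 1 (debuccalisation): sagokeb → hagokeb
  rule 2 (intervocalic voicing): hagokeb → hagogeb
  rule 3: no change — hagogeb
  ⇒ Hitore hagogeb
Only *sagokeb yields all of Togori hagoseb, Havasan sayokib, Hitore hagogeb.

*sagokeb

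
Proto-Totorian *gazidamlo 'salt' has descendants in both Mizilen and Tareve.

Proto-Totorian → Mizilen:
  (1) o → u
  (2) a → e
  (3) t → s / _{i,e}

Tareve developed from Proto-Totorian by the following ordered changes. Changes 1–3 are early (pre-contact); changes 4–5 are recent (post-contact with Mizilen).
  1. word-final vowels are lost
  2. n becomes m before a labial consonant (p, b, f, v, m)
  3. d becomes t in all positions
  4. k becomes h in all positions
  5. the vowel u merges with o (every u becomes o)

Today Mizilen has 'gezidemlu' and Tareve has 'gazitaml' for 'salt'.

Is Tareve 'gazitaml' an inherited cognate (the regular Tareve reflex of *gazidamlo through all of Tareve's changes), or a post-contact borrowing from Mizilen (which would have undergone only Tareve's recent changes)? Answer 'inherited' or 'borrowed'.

inherited

If inherited, *gazidamlo would pass through all of Tareve's changes:
Tareve: *gazidamlo > gazidaml > gazitaml  (by apocope, unconditioned shift)
If borrowed from Mizilen 'gezidemlu' after the early changes, it would undergo only the recent ones:
  rule 4 (unconditioned shift): no change (gezidemlu)
  rule 5 (vowel merger): gezidemlu → gezidemlo
  ⇒ as a loan: gezidemlo
Tareve 'gazitaml' matches the inherited outcome exactly, so it is an inherited cognate, not a loan.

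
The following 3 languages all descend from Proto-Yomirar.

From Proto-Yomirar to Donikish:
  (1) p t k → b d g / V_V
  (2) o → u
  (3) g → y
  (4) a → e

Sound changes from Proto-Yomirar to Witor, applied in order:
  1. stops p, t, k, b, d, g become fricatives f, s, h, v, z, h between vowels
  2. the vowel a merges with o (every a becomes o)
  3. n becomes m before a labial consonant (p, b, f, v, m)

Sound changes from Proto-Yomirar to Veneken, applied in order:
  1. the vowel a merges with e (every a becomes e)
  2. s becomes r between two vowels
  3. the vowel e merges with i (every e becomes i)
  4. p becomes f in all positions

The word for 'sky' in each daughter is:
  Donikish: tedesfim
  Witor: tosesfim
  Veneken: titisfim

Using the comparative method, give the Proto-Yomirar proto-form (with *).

Position 4: Donikish has e, Witor has e, Veneken has i. Witor preserves e here (none of its changes turn any other segment into e), so the proto-segment is *e.
Position 3: Donikish has d, Witor has s, Veneken has t. Veneken preserves t here (none of its changes turn any other segment into t), so the proto-segment is *t.
This points to *tatesfim. Verify forward in each daughter:
Donikish: *tatesfim
  tatesfim → tadesfim   [intervocalic voicing]
  tadesfim (rule 2 does not apply)
  tadesfim (rule 3 does not apply)
  tadesfim → tedesfim   [vowel merger]
  giving Donikish tedesfim.
Witor: start from *tatesfim.
  rule 1 (intervocalic lenition): tatesfim → tasesfim
  rule 2 (vowel merger): tasesfim → tosesfim
  rule 3: no change — tosesfim
  ⇒ Witor tosesfim
Veneken: *tatesfim
  tatesfim → tetesfim   [vowel merger]
  tetesfim (rule 2 does not apply)
  tetesfim → titisfim   [vowel merger]
  titisfim (rule 4 does not apply)
  giving Veneken titisfim.
Only *tatesfim yields all of Donikish tedesfim, Witor tosesfim, Veneken titisfim.

*tatesfim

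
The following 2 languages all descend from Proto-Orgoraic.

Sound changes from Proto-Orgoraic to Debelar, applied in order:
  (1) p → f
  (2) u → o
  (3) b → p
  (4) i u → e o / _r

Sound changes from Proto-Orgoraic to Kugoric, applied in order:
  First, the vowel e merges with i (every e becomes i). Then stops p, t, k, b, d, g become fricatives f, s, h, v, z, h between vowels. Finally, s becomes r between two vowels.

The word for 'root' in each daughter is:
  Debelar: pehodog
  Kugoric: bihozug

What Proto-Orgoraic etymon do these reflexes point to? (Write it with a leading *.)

*behodug

Position 6: Debelar has o, Kugoric has u. Kugoric preserves u here (none of its changes turn any other segment into u), so the proto-segment is *u.
Position 2: Debelar has e, Kugoric has i. Taking the neighbouring segments as reconstructed: Debelar e can only go back to *e; Kugoric i could go back to *e or *i — the one source consistent with every daughter is *e.
Position 5: Debelar has d, Kugoric has z. Debelar preserves d here (none of its changes turn any other segment into d), so the proto-segment is *d.
Verify the candidate proto-form against each daughter:
Debelar: *behodug > behodog > pehodog  (by vowel merger, unconditioned shift)
Kugoric: *behodug
  behodug → bihodug   [vowel merger]
  bihodug → bihozug   [intervocalic lenition]
  bihozug (rule 3 does not apply)
  giving Kugoric bihozug.
No other proto-form is consistent with every reflex, so the reconstruction is *behodug.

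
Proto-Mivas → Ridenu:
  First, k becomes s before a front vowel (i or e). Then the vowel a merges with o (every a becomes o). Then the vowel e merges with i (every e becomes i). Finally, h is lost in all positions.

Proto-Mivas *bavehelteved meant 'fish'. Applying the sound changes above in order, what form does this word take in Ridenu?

boviiltivid

Ridenu: *bavehelteved
  bavehelteved (rule 1 does not apply)
  bavehelteved → bovehelteved   [vowel merger]
  bovehelteved → bovihiltivid   [vowel merger]
  bovihiltivid → boviiltivid   [h-loss]
  giving Ridenu boviiltivid.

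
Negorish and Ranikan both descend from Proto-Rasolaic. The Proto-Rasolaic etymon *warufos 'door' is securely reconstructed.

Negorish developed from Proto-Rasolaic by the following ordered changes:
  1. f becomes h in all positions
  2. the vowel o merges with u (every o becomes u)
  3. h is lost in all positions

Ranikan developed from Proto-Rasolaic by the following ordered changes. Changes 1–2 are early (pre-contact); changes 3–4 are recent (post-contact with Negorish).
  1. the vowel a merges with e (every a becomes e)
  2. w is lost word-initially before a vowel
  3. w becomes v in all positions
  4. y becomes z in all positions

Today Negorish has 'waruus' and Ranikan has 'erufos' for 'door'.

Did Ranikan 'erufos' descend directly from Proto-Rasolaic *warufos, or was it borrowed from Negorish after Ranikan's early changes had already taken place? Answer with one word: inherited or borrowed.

inherited

If inherited, *warufos would pass through all of Ranikan's changes:
Ranikan: *warufos > werufos > erufos  (by vowel merger, glide loss)
If borrowed from Negorish 'waruus' after the early changes, it would undergo only the recent ones:
  rule 3 (unconditioned shift): waruus → varuus
  rule 4 (unconditioned shift): no change (varuus)
  ⇒ as a loan: varuus
Ranikan 'erufos' matches the inherited outcome exactly, so it is an inherited cognate, not a loan.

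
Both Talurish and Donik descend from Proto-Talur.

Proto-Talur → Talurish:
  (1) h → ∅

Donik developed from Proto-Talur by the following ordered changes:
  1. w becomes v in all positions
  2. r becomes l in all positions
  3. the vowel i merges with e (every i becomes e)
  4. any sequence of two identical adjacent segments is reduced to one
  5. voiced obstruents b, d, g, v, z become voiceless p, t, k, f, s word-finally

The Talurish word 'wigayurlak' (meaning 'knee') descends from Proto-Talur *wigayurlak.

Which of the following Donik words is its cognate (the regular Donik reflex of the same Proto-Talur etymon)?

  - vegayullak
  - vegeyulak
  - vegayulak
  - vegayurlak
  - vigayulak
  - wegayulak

Donik: start from *wigayurlak.
  rule 1 (unconditioned shift): wigayurlak → vigayurlak
  rule 2 (unconditioned shift): vigayurlak → vigayullak
  rule 3 (vowel merger): vigayullak → vegayullak
  rule 4 (degemination): vegayullak → vegayulak
  rule 5: no change — vegayulak
  ⇒ Donik vegayulak
The other candidates each miss or misapply at least one Donik change.

vegayulak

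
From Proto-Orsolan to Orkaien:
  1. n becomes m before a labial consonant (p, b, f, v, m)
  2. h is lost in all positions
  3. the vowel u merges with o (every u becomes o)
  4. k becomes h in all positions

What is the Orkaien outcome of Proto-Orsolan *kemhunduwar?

Orkaien: start from *kemhunduwar.
  rule 1: no change — kemhunduwar
  rule 2 (h-loss): kemhunduwar → kemunduwar
  rule 3 (vowel merger): kemunduwar → kemondowar
  rule 4 (unconditioned shift): kemondowar → hemondowar
  ⇒ Orkaien hemondowar

hemondowar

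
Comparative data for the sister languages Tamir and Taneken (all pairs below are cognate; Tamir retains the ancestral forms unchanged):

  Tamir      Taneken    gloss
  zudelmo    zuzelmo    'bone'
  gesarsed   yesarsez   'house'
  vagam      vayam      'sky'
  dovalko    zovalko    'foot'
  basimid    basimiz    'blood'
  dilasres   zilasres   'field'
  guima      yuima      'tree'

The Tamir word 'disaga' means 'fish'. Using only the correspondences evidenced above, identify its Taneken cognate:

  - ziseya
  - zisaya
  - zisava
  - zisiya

dilasres ~ zilasres — Tamir d corresponds to Taneken z word-initially before a front vowel.
vagam ~ vayam — Tamir g corresponds to Taneken y between vowels (before a back vowel).
Applying these to Tamir 'disaga':
  disaga → zisaga   (d→z word-initially before a front vowel)
  zisaga → zisaya   (g→y between vowels (before a back vowel))
So the Taneken cognate is 'zisaya'.

zisaya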